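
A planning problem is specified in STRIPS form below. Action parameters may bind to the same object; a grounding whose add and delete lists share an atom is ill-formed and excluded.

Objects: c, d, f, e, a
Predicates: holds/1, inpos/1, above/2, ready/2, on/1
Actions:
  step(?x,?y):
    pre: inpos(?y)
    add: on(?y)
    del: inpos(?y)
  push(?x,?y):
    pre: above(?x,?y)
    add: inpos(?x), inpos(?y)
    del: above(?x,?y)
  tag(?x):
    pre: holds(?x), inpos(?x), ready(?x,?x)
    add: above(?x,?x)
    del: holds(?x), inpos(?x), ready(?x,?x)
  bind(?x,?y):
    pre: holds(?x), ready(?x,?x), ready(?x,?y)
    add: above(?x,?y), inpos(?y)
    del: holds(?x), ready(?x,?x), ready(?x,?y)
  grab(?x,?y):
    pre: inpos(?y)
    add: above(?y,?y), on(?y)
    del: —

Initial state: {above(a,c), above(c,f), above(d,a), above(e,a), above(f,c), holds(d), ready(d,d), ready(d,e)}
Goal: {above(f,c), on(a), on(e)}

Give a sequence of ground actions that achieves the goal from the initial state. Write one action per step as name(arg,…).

push(e,a); step(c,e); step(c,a)

1. push(e,a)  →  {above(a,c), above(c,f), above(d,a), above(f,c), holds(d), inpos(a), inpos(e), ready(d,d), ready(d,e)}
2. step(c,e)  →  {above(a,c), above(c,f), above(d,a), above(f,c), holds(d), inpos(a), on(e), ready(d,d), ready(d,e)}
3. step(c,a)  →  {above(a,c), above(c,f), above(d,a), above(f,c), holds(d), on(a), on(e), ready(d,d), ready(d,e)}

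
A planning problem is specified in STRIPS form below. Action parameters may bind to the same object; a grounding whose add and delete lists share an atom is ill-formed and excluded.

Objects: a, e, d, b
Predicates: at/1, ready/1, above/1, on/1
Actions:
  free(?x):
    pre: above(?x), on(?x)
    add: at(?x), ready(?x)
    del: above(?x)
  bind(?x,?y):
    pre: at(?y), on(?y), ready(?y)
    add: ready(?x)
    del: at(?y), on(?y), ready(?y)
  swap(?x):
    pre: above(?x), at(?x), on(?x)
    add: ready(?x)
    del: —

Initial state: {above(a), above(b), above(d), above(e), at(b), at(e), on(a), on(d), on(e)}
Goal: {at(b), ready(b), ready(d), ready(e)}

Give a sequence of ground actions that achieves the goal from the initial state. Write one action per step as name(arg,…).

1. free(a)  →  {above(b), above(d), above(e), at(a), at(b), at(e), on(a), on(d), on(e), ready(a)}
2. free(e)  →  {above(b), above(d), at(a), at(b), at(e), on(a), on(d), on(e), ready(a), ready(e)}
3. free(d)  →  {above(b), at(a), at(b), at(d), at(e), on(a), on(d), on(e), ready(a), ready(d), ready(e)}
4. bind(b,a)  →  {above(b), at(b), at(d), at(e), on(d), on(e), ready(b), ready(d), ready(e)}

free(a); free(e); free(d); bind(b,a)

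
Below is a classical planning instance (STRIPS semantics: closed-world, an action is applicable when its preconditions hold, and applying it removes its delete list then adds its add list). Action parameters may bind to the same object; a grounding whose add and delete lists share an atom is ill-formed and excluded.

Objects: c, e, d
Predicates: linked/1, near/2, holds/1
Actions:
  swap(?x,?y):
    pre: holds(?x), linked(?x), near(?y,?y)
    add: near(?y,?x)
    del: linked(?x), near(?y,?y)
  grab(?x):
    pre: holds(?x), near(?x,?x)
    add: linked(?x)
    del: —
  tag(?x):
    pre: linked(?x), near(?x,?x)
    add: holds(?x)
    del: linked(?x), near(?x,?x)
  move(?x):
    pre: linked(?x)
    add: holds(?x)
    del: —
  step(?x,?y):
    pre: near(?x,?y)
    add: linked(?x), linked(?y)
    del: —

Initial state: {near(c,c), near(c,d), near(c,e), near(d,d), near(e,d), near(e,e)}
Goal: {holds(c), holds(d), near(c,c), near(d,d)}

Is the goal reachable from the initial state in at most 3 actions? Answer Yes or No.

1. step(c,d)  →  {linked(c), linked(d), near(c,c), near(c,d), near(c,e), near(d,d), near(e,d), near(e,e)}
2. move(c)  →  {holds(c), linked(c), linked(d), near(c,c), near(c,d), near(c,e), near(d,d), near(e,d), near(e,e)}
3. move(d)  →  {holds(c), holds(d), linked(c), linked(d), near(c,c), near(c,d), near(c,e), near(d,d), near(e,d), near(e,e)}
optimal plan length = 3; 3 ≤ 3

Yes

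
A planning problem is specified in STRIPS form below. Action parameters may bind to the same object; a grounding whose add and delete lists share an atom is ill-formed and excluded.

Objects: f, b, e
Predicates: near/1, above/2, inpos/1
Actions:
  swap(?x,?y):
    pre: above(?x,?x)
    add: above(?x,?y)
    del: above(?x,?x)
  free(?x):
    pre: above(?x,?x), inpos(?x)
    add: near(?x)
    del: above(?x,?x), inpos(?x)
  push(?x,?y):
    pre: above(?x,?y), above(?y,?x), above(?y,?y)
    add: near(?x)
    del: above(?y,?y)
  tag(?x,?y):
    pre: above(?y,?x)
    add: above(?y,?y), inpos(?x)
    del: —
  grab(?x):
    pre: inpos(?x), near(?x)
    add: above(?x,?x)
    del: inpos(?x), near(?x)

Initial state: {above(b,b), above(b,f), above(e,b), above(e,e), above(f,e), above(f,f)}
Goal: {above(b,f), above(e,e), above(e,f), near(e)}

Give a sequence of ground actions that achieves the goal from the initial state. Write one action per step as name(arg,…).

swap(e,f); push(e,f); tag(f,e)

1. swap(e,f)  →  {above(b,b), above(b,f), above(e,b), above(e,f), above(f,e), above(f,f)}
2. push(e,f)  →  {above(b,b), above(b,f), above(e,b), above(e,f), above(f,e), near(e)}
3. tag(f,e)  →  {above(b,b), above(b,f), above(e,b), above(e,e), above(e,f), above(f,e), inpos(f), near(e)}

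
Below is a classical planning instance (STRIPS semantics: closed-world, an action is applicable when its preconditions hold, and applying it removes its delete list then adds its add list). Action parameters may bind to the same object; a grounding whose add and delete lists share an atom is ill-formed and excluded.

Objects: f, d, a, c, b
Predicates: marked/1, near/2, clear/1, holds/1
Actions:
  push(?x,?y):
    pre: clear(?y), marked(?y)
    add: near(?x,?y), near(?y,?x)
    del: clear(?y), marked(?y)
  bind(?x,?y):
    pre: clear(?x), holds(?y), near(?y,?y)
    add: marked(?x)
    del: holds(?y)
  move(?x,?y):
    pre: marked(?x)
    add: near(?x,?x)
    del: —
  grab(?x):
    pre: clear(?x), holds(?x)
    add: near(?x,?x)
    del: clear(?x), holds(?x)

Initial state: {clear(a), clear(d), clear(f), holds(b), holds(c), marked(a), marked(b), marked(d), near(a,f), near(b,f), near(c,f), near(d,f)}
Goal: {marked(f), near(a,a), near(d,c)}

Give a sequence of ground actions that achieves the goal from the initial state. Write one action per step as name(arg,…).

push(a,a); push(c,d); move(b,f); bind(f,b)

1. push(a,a)  →  {clear(d), clear(f), holds(b), holds(c), marked(b), marked(d), near(a,a), near(a,f), near(b,f), near(c,f), near(d,f)}
2. push(c,d)  →  {clear(f), holds(b), holds(c), marked(b), near(a,a), near(a,f), near(b,f), near(c,d), near(c,f), near(d,c), near(d,f)}
3. move(b,f)  →  {clear(f), holds(b), holds(c), marked(b), near(a,a), near(a,f), near(b,b), near(b,f), near(c,d), near(c,f), near(d,c), near(d,f)}
4. bind(f,b)  →  {clear(f), holds(c), marked(b), marked(f), near(a,a), near(a,f), near(b,b), near(b,f), near(c,d), near(c,f), near(d,c), near(d,f)}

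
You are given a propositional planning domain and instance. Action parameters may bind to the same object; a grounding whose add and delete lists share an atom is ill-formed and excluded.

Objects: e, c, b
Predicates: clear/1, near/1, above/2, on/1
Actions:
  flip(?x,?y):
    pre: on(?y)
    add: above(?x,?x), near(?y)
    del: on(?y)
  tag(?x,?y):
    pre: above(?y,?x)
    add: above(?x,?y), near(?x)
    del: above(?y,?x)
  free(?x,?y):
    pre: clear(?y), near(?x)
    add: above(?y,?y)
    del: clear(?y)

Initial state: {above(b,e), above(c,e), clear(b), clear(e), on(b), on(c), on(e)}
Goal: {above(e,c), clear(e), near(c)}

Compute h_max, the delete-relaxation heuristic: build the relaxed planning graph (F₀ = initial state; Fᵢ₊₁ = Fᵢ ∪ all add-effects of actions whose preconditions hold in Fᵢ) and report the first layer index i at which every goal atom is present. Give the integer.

1

F0 = init (7 atoms)
F1 = F0 ∪ {above(b,b), above(c,c), above(e,b), above(e,c), above(e,e), near(b), near(c), near(e)}  (15 atoms)
goal ⊆ F1  ⇒  h_max = 1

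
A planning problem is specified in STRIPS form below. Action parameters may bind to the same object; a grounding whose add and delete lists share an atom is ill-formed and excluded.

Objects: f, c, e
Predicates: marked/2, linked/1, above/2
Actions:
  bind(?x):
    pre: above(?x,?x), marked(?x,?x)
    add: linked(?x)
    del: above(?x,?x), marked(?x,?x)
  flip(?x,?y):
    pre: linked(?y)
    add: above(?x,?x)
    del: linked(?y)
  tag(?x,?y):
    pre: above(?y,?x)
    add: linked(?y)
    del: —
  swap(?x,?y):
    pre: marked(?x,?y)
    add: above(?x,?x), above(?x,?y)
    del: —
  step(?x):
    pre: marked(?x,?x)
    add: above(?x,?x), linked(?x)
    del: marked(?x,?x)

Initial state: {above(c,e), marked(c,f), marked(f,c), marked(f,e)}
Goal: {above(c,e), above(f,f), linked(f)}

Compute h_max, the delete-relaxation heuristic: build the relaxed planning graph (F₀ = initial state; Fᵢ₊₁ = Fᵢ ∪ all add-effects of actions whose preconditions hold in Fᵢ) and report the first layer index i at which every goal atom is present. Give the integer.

2

F0 = init (4 atoms)
F1 = F0 ∪ {above(c,c), above(c,f), above(f,c), above(f,e), above(f,f), linked(c)}  (10 atoms)
F2 = F1 ∪ {above(e,e), linked(f)}  (12 atoms)
goal ⊆ F2  ⇒  h_max = 2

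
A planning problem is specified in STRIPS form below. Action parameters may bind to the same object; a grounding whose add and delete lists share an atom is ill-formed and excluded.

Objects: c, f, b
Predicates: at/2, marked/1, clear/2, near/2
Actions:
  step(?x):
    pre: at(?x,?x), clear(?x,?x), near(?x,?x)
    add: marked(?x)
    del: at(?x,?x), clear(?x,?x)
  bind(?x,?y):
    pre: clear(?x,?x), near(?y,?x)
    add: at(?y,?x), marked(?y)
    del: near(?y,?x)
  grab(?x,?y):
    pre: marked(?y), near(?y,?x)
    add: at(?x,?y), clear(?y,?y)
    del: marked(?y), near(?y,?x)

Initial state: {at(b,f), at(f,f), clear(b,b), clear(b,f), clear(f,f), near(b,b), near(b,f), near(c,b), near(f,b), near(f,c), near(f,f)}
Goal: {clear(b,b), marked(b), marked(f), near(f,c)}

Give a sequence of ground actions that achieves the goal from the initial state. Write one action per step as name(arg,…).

1. step(f)  →  {at(b,f), clear(b,b), clear(b,f), marked(f), near(b,b), near(b,f), near(c,b), near(f,b), near(f,c), near(f,f)}
2. bind(b,b)  →  {at(b,b), at(b,f), clear(b,b), clear(b,f), marked(b), marked(f), near(b,f), near(c,b), near(f,b), near(f,c), near(f,f)}

step(f); bind(b,b)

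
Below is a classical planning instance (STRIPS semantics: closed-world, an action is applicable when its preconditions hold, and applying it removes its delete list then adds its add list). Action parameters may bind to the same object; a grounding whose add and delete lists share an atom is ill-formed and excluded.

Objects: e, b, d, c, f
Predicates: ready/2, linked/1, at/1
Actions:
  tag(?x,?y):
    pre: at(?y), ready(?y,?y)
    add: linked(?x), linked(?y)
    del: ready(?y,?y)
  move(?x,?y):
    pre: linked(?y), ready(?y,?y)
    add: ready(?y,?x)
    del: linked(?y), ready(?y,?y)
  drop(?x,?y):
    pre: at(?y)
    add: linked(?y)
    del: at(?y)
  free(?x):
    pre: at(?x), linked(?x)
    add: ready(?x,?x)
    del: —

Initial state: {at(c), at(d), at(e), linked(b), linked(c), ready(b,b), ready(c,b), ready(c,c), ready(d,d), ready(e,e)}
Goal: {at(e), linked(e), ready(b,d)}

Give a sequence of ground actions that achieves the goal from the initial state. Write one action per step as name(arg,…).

1. tag(e,e)  →  {at(c), at(d), at(e), linked(b), linked(c), linked(e), ready(b,b), ready(c,b), ready(c,c), ready(d,d)}
2. move(d,b)  →  {at(c), at(d), at(e), linked(c), linked(e), ready(b,d), ready(c,b), ready(c,c), ready(d,d)}

tag(e,e); move(d,b)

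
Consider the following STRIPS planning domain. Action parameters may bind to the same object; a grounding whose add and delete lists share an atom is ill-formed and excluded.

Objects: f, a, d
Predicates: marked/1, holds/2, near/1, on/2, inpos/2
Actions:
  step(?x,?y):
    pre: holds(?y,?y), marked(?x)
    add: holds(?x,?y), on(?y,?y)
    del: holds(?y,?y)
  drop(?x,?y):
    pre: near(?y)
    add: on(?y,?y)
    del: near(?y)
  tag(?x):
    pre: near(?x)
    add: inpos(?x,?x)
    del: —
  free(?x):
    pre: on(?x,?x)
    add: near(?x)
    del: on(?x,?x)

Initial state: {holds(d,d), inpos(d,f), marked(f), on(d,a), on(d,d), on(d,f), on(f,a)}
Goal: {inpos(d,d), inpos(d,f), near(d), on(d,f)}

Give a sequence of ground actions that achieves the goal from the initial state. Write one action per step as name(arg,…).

1. free(d)  →  {holds(d,d), inpos(d,f), marked(f), near(d), on(d,a), on(d,f), on(f,a)}
2. tag(d)  →  {holds(d,d), inpos(d,d), inpos(d,f), marked(f), near(d), on(d,a), on(d,f), on(f,a)}

free(d); tag(d)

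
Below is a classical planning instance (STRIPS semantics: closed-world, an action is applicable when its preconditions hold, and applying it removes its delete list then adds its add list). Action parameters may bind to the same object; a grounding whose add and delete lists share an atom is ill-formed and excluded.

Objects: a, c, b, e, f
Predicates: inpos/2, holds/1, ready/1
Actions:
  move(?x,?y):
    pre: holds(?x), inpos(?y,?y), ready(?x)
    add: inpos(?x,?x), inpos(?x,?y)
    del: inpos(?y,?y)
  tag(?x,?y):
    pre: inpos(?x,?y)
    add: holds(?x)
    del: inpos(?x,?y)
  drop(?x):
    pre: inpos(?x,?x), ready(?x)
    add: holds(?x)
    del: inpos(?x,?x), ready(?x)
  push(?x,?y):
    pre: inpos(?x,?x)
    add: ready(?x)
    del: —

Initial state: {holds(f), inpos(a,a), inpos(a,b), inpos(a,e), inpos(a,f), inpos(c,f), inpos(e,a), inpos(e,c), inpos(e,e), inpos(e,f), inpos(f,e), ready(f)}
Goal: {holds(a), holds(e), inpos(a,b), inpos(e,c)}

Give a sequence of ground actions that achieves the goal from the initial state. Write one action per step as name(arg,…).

tag(a,a); tag(e,a)

1. tag(a,a)  →  {holds(a), holds(f), inpos(a,b), inpos(a,e), inpos(a,f), inpos(c,f), inpos(e,a), inpos(e,c), inpos(e,e), inpos(e,f), inpos(f,e), ready(f)}
2. tag(e,a)  →  {holds(a), holds(e), holds(f), inpos(a,b), inpos(a,e), inpos(a,f), inpos(c,f), inpos(e,c), inpos(e,e), inpos(e,f), inpos(f,e), ready(f)}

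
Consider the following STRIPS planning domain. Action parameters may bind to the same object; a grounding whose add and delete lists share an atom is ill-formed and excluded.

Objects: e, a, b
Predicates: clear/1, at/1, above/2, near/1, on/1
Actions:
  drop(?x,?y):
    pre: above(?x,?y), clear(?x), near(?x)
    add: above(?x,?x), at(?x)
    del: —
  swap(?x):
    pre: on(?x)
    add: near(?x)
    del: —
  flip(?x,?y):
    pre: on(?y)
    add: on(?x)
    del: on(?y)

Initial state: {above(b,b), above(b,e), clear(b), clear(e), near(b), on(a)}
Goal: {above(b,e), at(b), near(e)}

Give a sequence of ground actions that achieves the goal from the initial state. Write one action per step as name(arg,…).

1. drop(b,e)  →  {above(b,b), above(b,e), at(b), clear(b), clear(e), near(b), on(a)}
2. flip(e,a)  →  {above(b,b), above(b,e), at(b), clear(b), clear(e), near(b), on(e)}
3. swap(e)  →  {above(b,b), above(b,e), at(b), clear(b), clear(e), near(b), near(e), on(e)}

drop(b,e); flip(e,a); swap(e)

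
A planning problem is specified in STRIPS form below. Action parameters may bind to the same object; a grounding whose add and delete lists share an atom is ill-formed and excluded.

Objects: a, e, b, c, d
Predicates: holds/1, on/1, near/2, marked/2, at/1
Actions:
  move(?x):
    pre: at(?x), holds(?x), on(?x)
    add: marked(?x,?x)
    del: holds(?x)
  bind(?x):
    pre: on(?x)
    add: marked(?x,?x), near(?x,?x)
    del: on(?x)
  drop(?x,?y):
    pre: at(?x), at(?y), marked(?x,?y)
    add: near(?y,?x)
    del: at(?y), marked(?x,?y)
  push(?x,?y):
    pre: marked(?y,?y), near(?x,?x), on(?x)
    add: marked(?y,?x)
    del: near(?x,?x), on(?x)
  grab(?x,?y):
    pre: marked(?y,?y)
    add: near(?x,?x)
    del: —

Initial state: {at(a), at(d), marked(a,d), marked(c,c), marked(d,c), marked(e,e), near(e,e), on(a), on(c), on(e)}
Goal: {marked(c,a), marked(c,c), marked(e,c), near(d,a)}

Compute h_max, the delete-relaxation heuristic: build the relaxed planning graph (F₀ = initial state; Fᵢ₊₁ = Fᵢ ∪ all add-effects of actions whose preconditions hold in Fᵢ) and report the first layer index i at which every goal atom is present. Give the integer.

2

F0 = init (10 atoms)
F1 = F0 ∪ {marked(a,a), marked(c,e), near(a,a), near(b,b), near(c,c), near(d,a), near(d,d)}  (17 atoms)
F2 = F1 ∪ {marked(a,c), marked(a,e), marked(c,a), marked(e,a), marked(e,c)}  (22 atoms)
goal ⊆ F2  ⇒  h_max = 2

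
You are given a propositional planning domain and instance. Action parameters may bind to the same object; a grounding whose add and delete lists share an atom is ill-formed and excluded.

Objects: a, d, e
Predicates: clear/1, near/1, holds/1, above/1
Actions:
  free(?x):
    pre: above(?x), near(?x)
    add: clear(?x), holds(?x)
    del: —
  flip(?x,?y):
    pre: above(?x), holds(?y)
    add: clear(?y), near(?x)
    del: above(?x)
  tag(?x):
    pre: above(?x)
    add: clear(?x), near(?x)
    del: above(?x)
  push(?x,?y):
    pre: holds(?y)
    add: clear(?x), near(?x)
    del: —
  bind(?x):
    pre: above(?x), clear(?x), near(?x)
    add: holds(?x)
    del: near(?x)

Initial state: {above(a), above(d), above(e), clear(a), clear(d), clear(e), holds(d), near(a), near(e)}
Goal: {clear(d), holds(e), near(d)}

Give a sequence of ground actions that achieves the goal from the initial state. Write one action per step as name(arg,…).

1. free(e)  →  {above(a), above(d), above(e), clear(a), clear(d), clear(e), holds(d), holds(e), near(a), near(e)}
2. flip(d,d)  →  {above(a), above(e), clear(a), clear(d), clear(e), holds(d), holds(e), near(a), near(d), near(e)}

free(e); flip(d,d)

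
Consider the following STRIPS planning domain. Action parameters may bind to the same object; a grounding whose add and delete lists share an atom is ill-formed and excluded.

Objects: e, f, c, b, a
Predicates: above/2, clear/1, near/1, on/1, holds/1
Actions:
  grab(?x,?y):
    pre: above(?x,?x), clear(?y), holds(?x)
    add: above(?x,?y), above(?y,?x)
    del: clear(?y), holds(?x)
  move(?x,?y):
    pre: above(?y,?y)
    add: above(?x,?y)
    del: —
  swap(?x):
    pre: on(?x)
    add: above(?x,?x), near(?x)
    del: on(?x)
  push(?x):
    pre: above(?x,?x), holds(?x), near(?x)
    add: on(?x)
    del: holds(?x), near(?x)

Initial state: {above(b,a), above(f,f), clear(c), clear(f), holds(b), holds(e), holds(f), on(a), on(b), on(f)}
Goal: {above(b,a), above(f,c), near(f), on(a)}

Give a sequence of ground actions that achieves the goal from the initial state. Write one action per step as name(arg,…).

1. grab(f,c)  →  {above(b,a), above(c,f), above(f,c), above(f,f), clear(f), holds(b), holds(e), on(a), on(b), on(f)}
2. swap(f)  →  {above(b,a), above(c,f), above(f,c), above(f,f), clear(f), holds(b), holds(e), near(f), on(a), on(b)}

grab(f,c); swap(f)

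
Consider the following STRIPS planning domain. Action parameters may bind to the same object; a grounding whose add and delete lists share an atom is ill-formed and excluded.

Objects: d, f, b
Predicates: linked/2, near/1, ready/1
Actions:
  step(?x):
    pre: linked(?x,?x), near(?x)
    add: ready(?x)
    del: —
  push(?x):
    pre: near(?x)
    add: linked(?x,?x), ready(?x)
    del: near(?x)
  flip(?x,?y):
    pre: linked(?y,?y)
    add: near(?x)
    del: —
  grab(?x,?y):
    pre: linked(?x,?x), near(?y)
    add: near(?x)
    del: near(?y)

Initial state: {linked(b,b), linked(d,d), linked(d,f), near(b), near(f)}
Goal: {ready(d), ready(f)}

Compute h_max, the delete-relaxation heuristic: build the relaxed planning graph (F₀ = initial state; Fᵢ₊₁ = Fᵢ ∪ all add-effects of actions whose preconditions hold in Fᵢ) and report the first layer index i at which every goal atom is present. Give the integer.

2

F0 = init (5 atoms)
F1 = F0 ∪ {linked(f,f), near(d), ready(b), ready(f)}  (9 atoms)
F2 = F1 ∪ {ready(d)}  (10 atoms)
goal ⊆ F2  ⇒  h_max = 2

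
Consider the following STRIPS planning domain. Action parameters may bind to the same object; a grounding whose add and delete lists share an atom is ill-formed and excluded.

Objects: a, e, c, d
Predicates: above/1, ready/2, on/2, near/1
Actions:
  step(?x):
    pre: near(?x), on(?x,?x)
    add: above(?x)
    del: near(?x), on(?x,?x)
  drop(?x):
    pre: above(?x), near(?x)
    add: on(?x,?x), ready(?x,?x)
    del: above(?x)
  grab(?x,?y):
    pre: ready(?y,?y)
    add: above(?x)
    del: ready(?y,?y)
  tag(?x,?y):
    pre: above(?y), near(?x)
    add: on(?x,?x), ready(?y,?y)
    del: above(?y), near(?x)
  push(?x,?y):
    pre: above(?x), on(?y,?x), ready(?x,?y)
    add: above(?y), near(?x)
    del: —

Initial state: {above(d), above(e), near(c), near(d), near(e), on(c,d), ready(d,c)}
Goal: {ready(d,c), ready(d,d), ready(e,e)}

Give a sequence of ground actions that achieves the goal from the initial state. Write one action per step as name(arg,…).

1. drop(e)  →  {above(d), near(c), near(d), near(e), on(c,d), on(e,e), ready(d,c), ready(e,e)}
2. drop(d)  →  {near(c), near(d), near(e), on(c,d), on(d,d), on(e,e), ready(d,c), ready(d,d), ready(e,e)}

drop(e); drop(d)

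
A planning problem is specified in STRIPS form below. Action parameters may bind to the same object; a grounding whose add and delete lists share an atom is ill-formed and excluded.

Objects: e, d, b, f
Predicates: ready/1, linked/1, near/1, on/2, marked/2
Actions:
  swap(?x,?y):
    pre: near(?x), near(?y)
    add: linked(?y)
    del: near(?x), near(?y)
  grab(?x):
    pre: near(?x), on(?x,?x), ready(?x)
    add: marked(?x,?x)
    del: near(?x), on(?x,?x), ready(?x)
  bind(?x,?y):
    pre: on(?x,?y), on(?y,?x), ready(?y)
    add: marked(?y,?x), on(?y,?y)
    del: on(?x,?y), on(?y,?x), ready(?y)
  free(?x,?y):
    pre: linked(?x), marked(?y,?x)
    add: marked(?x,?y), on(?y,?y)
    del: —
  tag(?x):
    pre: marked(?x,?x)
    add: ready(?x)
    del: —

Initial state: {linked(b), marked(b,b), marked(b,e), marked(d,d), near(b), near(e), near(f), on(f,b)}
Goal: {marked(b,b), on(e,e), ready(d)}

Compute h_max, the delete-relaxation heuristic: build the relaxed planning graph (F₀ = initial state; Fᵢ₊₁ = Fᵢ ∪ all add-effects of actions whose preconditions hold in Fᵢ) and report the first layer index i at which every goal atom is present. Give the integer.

3

F0 = init (8 atoms)
F1 = F0 ∪ {linked(e), linked(f), on(b,b), ready(b), ready(d)}  (13 atoms)
F2 = F1 ∪ {marked(e,b)}  (14 atoms)
F3 = F2 ∪ {on(e,e)}  (15 atoms)
goal ⊆ F3  ⇒  h_max = 3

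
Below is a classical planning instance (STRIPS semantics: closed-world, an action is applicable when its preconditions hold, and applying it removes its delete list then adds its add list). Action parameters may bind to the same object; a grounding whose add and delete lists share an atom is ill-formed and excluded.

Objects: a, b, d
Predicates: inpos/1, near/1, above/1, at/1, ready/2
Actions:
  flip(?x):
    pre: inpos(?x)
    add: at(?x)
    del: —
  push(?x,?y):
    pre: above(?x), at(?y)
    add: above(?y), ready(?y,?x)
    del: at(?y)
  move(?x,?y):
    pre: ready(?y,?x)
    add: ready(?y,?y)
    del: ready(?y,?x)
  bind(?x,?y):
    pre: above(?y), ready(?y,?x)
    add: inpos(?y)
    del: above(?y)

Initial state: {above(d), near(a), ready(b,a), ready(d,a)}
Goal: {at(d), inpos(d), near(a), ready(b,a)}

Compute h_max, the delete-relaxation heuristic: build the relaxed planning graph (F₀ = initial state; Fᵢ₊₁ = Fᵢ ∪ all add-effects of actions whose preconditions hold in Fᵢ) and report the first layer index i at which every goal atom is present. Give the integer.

F0 = init (4 atoms)
F1 = F0 ∪ {inpos(d), ready(b,b), ready(d,d)}  (7 atoms)
F2 = F1 ∪ {at(d)}  (8 atoms)
goal ⊆ F2  ⇒  h_max = 2

2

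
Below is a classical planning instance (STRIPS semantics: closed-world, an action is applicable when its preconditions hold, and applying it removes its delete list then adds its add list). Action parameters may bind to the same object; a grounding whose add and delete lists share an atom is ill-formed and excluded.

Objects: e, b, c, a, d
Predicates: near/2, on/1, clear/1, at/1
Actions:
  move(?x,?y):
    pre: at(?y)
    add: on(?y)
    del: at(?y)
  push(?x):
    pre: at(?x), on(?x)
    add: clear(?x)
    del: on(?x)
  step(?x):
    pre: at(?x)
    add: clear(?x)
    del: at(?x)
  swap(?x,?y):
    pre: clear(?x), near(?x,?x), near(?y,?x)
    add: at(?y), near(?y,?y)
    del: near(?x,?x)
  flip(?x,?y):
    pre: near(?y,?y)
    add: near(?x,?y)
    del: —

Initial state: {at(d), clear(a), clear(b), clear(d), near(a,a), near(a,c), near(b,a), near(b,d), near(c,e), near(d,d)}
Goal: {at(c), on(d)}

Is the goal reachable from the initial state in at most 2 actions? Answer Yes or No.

1. move(e,d)  →  {clear(a), clear(b), clear(d), near(a,a), near(a,c), near(b,a), near(b,d), near(c,e), near(d,d), on(d)}
2. flip(c,a)  →  {clear(a), clear(b), clear(d), near(a,a), near(a,c), near(b,a), near(b,d), near(c,a), near(c,e), near(d,d), on(d)}
3. swap(a,c)  →  {at(c), clear(a), clear(b), clear(d), near(a,c), near(b,a), near(b,d), near(c,a), near(c,c), near(c,e), near(d,d), on(d)}
optimal plan length = 3; 3 > 2

No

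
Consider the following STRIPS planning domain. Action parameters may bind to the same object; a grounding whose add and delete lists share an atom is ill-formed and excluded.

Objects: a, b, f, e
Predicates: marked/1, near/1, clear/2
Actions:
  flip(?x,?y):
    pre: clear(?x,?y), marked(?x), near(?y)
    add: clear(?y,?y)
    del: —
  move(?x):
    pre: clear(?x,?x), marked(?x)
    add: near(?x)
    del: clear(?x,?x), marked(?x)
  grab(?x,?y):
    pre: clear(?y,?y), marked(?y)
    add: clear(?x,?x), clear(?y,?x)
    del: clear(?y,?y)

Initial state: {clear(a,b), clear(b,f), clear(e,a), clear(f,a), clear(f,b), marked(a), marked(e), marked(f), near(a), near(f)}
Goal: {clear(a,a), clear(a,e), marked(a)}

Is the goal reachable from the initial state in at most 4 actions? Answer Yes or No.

Yes

1. flip(f,a)  →  {clear(a,a), clear(a,b), clear(b,f), clear(e,a), clear(f,a), clear(f,b), marked(a), marked(e), marked(f), near(a), near(f)}
2. grab(e,a)  →  {clear(a,b), clear(a,e), clear(b,f), clear(e,a), clear(e,e), clear(f,a), clear(f,b), marked(a), marked(e), marked(f), near(a), near(f)}
3. flip(f,a)  →  {clear(a,a), clear(a,b), clear(a,e), clear(b,f), clear(e,a), clear(e,e), clear(f,a), clear(f,b), marked(a), marked(e), marked(f), near(a), near(f)}
optimal plan length = 3; 3 ≤ 4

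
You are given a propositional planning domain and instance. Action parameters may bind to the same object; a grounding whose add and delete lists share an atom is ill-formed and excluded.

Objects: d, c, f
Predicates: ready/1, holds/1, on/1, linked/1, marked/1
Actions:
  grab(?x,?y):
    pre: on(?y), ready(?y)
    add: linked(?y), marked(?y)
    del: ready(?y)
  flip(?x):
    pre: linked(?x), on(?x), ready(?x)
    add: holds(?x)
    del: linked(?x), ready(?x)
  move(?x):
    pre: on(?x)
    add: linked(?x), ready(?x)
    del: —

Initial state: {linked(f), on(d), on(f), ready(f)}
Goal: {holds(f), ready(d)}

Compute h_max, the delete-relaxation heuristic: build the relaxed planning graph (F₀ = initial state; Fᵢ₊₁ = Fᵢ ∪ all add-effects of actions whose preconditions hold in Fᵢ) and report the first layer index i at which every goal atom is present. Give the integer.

F0 = init (4 atoms)
F1 = F0 ∪ {holds(f), linked(d), marked(f), ready(d)}  (8 atoms)
goal ⊆ F1  ⇒  h_max = 1

1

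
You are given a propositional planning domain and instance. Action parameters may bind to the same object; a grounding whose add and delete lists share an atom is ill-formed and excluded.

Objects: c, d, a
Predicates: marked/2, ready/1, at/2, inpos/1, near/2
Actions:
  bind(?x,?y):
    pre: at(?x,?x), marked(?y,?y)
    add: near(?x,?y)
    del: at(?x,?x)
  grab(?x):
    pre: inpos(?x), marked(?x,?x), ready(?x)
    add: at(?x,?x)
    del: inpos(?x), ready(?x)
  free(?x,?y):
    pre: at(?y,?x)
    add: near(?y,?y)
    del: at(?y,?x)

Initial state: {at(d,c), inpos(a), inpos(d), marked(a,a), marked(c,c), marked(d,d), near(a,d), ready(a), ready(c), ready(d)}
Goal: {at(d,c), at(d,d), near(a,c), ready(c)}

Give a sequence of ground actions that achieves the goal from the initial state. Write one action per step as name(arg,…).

grab(d); grab(a); bind(a,c)

1. grab(d)  →  {at(d,c), at(d,d), inpos(a), marked(a,a), marked(c,c), marked(d,d), near(a,d), ready(a), ready(c)}
2. grab(a)  →  {at(a,a), at(d,c), at(d,d), marked(a,a), marked(c,c), marked(d,d), near(a,d), ready(c)}
3. bind(a,c)  →  {at(d,c), at(d,d), marked(a,a), marked(c,c), marked(d,d), near(a,c), near(a,d), ready(c)}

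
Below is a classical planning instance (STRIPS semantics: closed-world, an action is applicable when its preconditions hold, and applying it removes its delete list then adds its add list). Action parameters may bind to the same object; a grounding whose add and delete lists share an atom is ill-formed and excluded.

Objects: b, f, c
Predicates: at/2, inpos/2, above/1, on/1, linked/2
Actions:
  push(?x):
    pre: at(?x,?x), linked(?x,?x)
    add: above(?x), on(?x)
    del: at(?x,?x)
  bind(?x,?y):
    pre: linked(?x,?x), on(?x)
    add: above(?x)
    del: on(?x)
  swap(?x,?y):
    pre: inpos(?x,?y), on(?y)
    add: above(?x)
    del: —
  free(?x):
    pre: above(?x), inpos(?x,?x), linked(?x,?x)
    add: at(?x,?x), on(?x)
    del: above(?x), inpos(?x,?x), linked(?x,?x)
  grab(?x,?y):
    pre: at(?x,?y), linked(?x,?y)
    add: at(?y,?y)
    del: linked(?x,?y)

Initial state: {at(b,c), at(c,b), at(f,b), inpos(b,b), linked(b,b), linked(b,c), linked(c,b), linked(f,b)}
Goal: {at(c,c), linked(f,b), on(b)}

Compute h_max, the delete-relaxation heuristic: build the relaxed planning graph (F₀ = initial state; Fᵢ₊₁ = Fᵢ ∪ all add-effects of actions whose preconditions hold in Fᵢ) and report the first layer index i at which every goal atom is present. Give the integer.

F0 = init (8 atoms)
F1 = F0 ∪ {at(b,b), at(c,c)}  (10 atoms)
F2 = F1 ∪ {above(b), on(b)}  (12 atoms)
goal ⊆ F2  ⇒  h_max = 2

2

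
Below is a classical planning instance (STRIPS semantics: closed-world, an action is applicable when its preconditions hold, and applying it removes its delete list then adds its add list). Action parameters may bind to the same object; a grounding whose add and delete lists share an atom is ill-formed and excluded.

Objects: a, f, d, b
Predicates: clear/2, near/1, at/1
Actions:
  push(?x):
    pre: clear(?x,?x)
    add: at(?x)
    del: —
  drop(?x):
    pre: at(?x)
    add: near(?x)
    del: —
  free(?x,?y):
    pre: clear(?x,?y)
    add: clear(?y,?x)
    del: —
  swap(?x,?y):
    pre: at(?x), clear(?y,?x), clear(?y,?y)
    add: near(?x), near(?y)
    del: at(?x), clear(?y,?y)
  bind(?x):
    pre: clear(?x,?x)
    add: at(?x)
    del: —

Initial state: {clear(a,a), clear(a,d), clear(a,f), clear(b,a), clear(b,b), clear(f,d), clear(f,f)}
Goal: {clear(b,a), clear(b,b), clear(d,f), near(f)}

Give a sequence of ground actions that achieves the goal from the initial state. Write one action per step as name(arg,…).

push(f); drop(f); free(f,d)

1. push(f)  →  {at(f), clear(a,a), clear(a,d), clear(a,f), clear(b,a), clear(b,b), clear(f,d), clear(f,f)}
2. drop(f)  →  {at(f), clear(a,a), clear(a,d), clear(a,f), clear(b,a), clear(b,b), clear(f,d), clear(f,f), near(f)}
3. free(f,d)  →  {at(f), clear(a,a), clear(a,d), clear(a,f), clear(b,a), clear(b,b), clear(d,f), clear(f,d), clear(f,f), near(f)}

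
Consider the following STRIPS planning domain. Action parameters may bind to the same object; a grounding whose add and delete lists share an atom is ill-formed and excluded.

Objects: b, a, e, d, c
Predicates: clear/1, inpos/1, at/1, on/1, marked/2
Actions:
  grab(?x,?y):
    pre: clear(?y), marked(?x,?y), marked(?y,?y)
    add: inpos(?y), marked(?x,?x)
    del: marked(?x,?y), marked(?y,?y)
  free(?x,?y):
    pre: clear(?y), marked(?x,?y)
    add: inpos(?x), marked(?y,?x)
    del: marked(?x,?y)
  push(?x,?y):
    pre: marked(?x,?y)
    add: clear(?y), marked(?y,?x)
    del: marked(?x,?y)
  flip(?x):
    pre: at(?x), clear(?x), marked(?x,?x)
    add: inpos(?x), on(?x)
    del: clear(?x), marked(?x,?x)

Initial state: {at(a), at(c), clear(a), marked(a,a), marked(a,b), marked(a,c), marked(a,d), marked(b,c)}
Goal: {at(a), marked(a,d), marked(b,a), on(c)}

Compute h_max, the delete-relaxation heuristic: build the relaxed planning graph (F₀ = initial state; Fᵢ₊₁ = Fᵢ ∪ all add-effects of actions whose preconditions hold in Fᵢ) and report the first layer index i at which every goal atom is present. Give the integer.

F0 = init (8 atoms)
F1 = F0 ∪ {clear(b), clear(c), clear(d), inpos(a), marked(b,a), marked(c,a), marked(c,b), marked(d,a), on(a)}  (17 atoms)
F2 = F1 ∪ {inpos(b), inpos(c), inpos(d), marked(b,b), marked(c,c), marked(d,d)}  (23 atoms)
F3 = F2 ∪ {on(c)}  (24 atoms)
goal ⊆ F3  ⇒  h_max = 3

3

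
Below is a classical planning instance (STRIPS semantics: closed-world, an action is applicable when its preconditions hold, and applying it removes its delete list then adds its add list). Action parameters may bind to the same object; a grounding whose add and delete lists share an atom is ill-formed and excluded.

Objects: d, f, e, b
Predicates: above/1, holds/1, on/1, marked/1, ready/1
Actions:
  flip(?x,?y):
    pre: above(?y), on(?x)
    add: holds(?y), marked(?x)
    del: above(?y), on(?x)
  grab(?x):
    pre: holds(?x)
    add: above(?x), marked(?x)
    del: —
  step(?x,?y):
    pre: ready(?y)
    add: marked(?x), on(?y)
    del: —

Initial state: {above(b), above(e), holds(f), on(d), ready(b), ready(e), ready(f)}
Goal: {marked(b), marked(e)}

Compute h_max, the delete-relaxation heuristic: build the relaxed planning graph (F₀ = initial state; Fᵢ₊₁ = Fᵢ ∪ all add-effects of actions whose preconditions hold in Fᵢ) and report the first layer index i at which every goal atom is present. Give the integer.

F0 = init (7 atoms)
F1 = F0 ∪ {above(f), holds(b), holds(e), marked(b), marked(d), marked(e), marked(f), on(b), on(e), on(f)}  (17 atoms)
goal ⊆ F1  ⇒  h_max = 1

1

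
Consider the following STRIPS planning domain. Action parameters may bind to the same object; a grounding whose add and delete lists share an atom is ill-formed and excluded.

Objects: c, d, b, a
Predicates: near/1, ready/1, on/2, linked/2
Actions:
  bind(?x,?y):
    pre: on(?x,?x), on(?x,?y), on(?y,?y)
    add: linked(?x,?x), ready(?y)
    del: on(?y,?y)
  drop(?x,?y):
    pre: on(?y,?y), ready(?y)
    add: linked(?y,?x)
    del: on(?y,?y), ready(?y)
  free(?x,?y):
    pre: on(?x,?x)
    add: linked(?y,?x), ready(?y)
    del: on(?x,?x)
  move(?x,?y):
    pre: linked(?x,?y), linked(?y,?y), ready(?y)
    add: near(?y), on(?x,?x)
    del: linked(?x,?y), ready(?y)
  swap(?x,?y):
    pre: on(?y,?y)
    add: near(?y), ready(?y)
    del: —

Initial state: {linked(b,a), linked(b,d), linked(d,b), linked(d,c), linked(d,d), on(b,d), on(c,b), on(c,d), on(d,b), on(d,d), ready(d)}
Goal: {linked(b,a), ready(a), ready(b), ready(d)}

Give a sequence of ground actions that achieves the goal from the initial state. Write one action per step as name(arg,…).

free(d,b); move(d,d); swap(c,d); free(d,a)

1. free(d,b)  →  {linked(b,a), linked(b,d), linked(d,b), linked(d,c), linked(d,d), on(b,d), on(c,b), on(c,d), on(d,b), ready(b), ready(d)}
2. move(d,d)  →  {linked(b,a), linked(b,d), linked(d,b), linked(d,c), near(d), on(b,d), on(c,b), on(c,d), on(d,b), on(d,d), ready(b)}
3. swap(c,d)  →  {linked(b,a), linked(b,d), linked(d,b), linked(d,c), near(d), on(b,d), on(c,b), on(c,d), on(d,b), on(d,d), ready(b), ready(d)}
4. free(d,a)  →  {linked(a,d), linked(b,a), linked(b,d), linked(d,b), linked(d,c), near(d), on(b,d), on(c,b), on(c,d), on(d,b), ready(a), ready(b), ready(d)}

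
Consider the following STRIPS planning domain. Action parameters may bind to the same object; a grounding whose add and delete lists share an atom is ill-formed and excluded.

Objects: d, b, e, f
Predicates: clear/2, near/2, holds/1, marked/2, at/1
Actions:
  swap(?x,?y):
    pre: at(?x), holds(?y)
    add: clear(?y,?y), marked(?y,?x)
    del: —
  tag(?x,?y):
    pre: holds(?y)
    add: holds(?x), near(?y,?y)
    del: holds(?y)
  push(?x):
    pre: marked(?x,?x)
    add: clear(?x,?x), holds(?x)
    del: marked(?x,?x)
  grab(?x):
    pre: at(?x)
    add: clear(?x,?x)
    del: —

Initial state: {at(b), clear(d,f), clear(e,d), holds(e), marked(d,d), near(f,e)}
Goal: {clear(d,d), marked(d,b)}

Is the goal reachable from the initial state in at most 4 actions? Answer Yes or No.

1. tag(d,e)  →  {at(b), clear(d,f), clear(e,d), holds(d), marked(d,d), near(e,e), near(f,e)}
2. swap(b,d)  →  {at(b), clear(d,d), clear(d,f), clear(e,d), holds(d), marked(d,b), marked(d,d), near(e,e), near(f,e)}
optimal plan length = 2; 2 ≤ 4

Yes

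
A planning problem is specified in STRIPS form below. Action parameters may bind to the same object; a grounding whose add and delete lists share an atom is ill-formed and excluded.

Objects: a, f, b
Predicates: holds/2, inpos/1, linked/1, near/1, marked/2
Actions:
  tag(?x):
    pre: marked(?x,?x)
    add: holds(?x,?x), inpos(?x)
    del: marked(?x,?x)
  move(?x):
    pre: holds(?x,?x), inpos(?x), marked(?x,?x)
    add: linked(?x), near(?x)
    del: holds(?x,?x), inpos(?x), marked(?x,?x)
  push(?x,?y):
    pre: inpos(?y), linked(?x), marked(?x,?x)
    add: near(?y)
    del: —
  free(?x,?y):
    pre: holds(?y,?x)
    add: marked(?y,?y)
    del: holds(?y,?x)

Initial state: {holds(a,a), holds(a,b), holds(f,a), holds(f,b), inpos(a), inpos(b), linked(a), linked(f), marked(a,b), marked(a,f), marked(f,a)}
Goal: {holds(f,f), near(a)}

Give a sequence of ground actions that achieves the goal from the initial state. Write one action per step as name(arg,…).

free(a,f); push(f,a); tag(f)

1. free(a,f)  →  {holds(a,a), holds(a,b), holds(f,b), inpos(a), inpos(b), linked(a), linked(f), marked(a,b), marked(a,f), marked(f,a), marked(f,f)}
2. push(f,a)  →  {holds(a,a), holds(a,b), holds(f,b), inpos(a), inpos(b), linked(a), linked(f), marked(a,b), marked(a,f), marked(f,a), marked(f,f), near(a)}
3. tag(f)  →  {holds(a,a), holds(a,b), holds(f,b), holds(f,f), inpos(a), inpos(b), inpos(f), linked(a), linked(f), marked(a,b), marked(a,f), marked(f,a), near(a)}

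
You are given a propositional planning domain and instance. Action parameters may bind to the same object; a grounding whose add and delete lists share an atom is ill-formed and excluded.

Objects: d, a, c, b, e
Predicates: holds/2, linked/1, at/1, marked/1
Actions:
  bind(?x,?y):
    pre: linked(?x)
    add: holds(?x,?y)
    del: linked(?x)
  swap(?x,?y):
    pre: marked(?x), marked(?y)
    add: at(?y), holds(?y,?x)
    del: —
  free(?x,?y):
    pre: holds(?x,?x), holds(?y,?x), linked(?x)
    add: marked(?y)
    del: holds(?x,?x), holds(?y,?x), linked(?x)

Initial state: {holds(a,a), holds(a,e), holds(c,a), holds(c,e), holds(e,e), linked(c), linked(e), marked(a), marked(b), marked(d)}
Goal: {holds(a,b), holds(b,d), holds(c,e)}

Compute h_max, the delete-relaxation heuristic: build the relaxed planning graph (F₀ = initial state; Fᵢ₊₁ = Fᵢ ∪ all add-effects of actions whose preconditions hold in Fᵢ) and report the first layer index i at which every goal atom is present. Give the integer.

F0 = init (10 atoms)
F1 = F0 ∪ {at(a), at(b), at(d), holds(a,b), holds(a,d), holds(b,a), holds(b,b), holds(b,d), holds(c,b), holds(c,c), holds(c,d), holds(d,a), holds(d,b), holds(d,d), holds(e,a), holds(e,b), holds(e,c), holds(e,d), marked(c), marked(e)}  (30 atoms)
goal ⊆ F1  ⇒  h_max = 1

1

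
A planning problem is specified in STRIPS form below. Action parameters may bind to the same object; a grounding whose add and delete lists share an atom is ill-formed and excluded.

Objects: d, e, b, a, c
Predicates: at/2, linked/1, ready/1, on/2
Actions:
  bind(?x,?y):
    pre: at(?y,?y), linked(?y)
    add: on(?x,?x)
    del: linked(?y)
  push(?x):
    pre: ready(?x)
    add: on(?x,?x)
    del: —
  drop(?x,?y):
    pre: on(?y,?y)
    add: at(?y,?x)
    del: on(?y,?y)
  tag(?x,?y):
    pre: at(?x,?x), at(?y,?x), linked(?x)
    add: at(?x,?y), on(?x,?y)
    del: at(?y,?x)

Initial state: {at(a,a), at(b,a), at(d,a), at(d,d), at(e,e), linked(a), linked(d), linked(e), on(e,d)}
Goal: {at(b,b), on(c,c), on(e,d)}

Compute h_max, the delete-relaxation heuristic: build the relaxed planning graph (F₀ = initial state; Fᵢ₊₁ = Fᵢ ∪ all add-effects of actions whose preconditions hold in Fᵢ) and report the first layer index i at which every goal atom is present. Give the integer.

F0 = init (9 atoms)
F1 = F0 ∪ {at(a,b), at(a,d), on(a,a), on(a,b), on(a,d), on(b,b), on(c,c), on(d,d), on(e,e)}  (18 atoms)
F2 = F1 ∪ {at(a,c), at(a,e), at(b,b), at(b,c), at(b,d), at(b,e), at(c,a), at(c,b), at(c,c), at(c,d), at(c,e), at(d,b), at(d,c), at(d,e), at(e,a), at(e,b), at(e,c), at(e,d), on(d,a)}  (37 atoms)
goal ⊆ F2  ⇒  h_max = 2

2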